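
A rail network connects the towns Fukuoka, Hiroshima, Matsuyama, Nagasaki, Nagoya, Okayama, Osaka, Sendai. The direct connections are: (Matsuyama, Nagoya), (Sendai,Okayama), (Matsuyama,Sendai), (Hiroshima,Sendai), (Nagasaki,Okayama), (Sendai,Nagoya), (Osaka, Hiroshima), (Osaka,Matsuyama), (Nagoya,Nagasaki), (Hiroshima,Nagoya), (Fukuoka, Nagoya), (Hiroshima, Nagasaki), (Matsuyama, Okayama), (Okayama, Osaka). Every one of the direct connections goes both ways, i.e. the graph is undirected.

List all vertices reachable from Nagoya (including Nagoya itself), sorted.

Fukuoka, Hiroshima, Matsuyama, Nagasaki, Nagoya, Okayama, Osaka, Sendai

Start at Nagoya.
Its neighbours: Fukuoka, Hiroshima, Matsuyama, Nagasaki, Sendai.
Then their neighbours: Okayama, Osaka.
Every vertex is now reached.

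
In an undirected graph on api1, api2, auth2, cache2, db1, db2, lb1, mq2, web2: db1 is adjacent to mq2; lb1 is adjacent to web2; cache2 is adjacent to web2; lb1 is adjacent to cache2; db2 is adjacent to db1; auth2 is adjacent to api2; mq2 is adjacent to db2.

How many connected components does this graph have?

From api1: component {api1}.
From api2: component {api2, auth2}.
From cache2: component {cache2, lb1, web2}.
From db1: component {db1, db2, mq2}.
That's 4 components.

4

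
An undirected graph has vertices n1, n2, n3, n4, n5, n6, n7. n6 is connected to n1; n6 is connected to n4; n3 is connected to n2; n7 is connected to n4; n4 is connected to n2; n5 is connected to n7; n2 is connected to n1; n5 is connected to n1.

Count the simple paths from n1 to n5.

n1–n2–n4–n7–n5
n1–n5
n1–n6–n4–n7–n5

3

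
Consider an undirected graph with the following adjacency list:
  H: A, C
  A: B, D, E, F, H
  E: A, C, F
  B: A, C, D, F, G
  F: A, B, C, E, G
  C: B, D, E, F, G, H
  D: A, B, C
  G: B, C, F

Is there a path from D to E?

Yes

Explore from D.
Distance 1: reach A, B, C.
Distance 2: reach E, F, G, H.
Found E.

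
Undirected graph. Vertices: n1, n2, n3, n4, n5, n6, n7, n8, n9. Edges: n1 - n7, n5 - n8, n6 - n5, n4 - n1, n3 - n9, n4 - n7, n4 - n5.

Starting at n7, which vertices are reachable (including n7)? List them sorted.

n1, n4, n5, n6, n7, n8

Start at n7.
Its neighbours: n1, n4.
Then their neighbours: n5.
Then next layer: n6, n8.
Nothing further is reachable.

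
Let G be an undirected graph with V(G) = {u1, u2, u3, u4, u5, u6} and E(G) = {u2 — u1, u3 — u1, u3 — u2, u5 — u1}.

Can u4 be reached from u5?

No

Explore from u5.
Distance 1: reach u1.
Distance 2: reach u2, u3.
The search is exhausted without reaching u4; it lies in a different component.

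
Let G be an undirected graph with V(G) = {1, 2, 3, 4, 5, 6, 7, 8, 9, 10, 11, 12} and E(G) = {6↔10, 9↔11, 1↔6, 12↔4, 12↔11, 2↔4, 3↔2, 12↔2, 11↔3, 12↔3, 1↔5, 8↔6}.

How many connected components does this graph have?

From 1: component {1, 5, 6, 8, 10}.
From 2: component {2, 3, 4, 9, 11, 12}.
From 7: component {7}.
That's 3 components.

3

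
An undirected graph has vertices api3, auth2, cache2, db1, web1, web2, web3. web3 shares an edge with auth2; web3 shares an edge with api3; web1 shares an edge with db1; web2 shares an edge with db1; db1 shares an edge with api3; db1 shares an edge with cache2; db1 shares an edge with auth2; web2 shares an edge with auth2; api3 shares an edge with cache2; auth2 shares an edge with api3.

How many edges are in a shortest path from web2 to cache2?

Distance 0: web2.
Distance 1: auth2, db1.
Distance 2: api3, cache2, web1, web3 — contains cache2.

2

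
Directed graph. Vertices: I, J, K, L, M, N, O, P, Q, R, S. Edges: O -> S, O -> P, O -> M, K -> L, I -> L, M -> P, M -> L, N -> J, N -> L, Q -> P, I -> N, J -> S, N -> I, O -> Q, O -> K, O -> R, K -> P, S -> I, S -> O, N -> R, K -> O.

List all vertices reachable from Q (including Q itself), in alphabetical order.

P, Q

Start at Q.
Its neighbours: P.
Nothing further is reachable.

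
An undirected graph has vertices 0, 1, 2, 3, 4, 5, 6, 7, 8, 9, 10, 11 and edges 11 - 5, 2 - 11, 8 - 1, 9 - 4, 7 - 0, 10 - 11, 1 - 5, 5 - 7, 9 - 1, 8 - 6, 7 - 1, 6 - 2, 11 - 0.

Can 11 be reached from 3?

No

3 has no edges, so nothing is reachable from it.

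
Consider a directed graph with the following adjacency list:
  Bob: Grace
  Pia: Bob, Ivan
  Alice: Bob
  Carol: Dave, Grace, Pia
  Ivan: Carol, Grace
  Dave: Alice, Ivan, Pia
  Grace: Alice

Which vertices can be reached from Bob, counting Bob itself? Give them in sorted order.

Alice, Bob, Grace

Start at Bob.
Its neighbours: Grace.
Then their neighbours: Alice.
Nothing further is reachable.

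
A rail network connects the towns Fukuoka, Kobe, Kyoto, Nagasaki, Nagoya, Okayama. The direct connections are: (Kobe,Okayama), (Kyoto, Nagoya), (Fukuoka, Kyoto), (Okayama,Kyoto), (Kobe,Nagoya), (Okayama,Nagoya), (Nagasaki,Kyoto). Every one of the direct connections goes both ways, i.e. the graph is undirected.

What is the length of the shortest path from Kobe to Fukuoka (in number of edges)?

Distance 0: Kobe.
Distance 1: Nagoya, Okayama.
Distance 2: Kyoto.
Distance 3: Fukuoka, Nagasaki — contains Fukuoka.

3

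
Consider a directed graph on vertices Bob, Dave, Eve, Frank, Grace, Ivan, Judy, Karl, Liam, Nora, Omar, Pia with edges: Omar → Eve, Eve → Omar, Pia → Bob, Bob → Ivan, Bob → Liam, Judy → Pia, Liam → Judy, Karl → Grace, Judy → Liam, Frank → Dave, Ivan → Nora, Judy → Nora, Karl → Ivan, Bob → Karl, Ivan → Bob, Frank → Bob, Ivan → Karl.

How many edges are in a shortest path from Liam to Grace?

Distance 0: Liam.
Distance 1: Judy.
Distance 2: Nora, Pia.
Distance 3: Bob.
Distance 4: Ivan, Karl.
Distance 5: Grace — contains Grace.

5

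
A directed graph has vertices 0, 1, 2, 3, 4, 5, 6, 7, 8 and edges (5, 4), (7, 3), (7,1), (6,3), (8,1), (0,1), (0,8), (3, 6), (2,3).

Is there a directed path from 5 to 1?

No

Explore from 5.
Distance 1: reach 4.
The search from 5 is exhausted; no directed path reaches 1.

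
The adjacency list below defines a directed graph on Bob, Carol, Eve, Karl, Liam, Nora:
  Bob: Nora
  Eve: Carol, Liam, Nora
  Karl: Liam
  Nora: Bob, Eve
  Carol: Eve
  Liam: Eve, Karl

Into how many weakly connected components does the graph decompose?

From Bob: component {Bob, Carol, Eve, Karl, Liam, Nora}.
That's 1 component.

1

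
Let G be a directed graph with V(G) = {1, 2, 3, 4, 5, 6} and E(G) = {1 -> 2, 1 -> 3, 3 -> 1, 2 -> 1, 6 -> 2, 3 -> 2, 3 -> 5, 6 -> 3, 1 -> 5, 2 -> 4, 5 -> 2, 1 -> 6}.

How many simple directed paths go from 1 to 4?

7

1→2→4
1→3→2→4
1→3→5→2→4
1→5→2→4
1→6→2→4
1→6→3→2→4
1→6→3→5→2→4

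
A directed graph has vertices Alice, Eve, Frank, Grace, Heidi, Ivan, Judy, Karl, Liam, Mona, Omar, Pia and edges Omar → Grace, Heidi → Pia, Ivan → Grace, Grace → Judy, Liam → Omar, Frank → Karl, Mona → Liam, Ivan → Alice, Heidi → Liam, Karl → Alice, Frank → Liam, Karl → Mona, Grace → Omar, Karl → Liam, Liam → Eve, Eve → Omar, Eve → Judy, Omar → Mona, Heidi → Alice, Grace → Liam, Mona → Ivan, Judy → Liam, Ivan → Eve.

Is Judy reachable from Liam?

Explore from Liam.
Distance 1: reach Eve, Omar.
Distance 2: reach Grace, Judy, Mona.
Found Judy.

Yes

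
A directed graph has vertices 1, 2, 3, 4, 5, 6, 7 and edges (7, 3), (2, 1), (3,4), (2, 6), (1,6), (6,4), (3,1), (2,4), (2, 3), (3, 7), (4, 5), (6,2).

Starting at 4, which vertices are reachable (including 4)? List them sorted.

4, 5

Start at 4.
Its neighbours: 5.
Nothing further is reachable.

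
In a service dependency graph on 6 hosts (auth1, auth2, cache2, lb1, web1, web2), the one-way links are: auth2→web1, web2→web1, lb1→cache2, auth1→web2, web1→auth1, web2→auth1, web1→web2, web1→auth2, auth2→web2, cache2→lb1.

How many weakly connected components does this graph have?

From auth1: component {auth1, auth2, web1, web2}.
From cache2: component {cache2, lb1}.
That's 2 components.

2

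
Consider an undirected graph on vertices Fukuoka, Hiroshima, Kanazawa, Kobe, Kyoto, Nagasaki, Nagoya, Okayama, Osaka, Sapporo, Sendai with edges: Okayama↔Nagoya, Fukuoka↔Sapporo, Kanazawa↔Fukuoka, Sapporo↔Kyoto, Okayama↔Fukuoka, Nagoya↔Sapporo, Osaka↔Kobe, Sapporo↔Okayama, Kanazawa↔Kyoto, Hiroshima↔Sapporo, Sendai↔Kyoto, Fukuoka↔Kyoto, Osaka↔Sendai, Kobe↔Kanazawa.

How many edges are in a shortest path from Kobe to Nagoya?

4

Distance 0: Kobe.
Distance 1: Kanazawa, Osaka.
Distance 2: Fukuoka, Kyoto, Sendai.
Distance 3: Okayama, Sapporo.
Distance 4: Hiroshima, Nagoya — contains Nagoya.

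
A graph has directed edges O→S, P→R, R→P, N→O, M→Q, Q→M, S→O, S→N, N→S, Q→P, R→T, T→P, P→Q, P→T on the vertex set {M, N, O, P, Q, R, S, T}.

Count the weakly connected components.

2

From M: component {M, P, Q, R, T}.
From N: component {N, O, S}.
That's 2 components.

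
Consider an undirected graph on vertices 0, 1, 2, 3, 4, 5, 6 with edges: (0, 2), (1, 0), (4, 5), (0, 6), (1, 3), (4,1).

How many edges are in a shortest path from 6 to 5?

4

Distance 0: 6.
Distance 1: 0.
Distance 2: 1, 2.
Distance 3: 3, 4.
Distance 4: 5 — contains 5.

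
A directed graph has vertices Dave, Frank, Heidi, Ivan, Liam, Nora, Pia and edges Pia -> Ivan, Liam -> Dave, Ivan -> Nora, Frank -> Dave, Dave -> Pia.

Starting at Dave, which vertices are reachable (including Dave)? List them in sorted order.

Dave, Ivan, Nora, Pia

Start at Dave.
Its neighbours: Pia.
Then their neighbours: Ivan.
Then next layer: Nora.
Nothing further is reachable.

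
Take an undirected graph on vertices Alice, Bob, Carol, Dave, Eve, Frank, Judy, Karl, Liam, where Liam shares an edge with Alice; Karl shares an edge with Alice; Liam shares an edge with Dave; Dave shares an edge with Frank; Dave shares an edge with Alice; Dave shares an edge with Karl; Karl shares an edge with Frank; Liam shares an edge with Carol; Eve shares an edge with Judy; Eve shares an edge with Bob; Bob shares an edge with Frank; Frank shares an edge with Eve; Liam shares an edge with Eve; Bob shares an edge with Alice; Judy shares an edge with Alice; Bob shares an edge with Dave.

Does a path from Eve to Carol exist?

Explore from Eve.
Distance 1: reach Bob, Frank, Judy, Liam.
Distance 2: reach Alice, Carol, Dave, Karl.
Found Carol.

Yes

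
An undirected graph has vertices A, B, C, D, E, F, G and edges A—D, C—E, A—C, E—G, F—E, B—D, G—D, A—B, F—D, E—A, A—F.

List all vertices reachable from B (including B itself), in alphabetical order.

Start at B.
Its neighbours: A, D.
Then their neighbours: C, E, F, G.
Every vertex is now reached.

A, B, C, D, E, F, G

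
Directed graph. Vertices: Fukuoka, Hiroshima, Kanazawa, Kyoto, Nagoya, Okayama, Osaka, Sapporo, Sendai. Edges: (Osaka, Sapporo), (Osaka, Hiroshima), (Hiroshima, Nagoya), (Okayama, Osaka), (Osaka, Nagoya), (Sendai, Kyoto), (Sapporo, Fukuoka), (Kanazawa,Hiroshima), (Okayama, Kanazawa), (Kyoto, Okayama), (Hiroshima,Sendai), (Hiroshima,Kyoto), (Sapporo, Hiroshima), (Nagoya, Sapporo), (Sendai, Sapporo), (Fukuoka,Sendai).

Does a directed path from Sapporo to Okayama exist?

Explore from Sapporo.
Distance 1: reach Fukuoka, Hiroshima.
Distance 2: reach Kyoto, Nagoya, Sendai.
Distance 3: reach Okayama.
Found Okayama.

Yes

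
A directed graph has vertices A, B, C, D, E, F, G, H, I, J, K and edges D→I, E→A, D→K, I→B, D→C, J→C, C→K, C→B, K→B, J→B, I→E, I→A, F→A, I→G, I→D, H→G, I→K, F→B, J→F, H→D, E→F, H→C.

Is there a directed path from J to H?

No

Explore from J.
Distance 1: reach B, C, F.
Distance 2: reach A, K.
The search from J is exhausted; no directed path reaches H.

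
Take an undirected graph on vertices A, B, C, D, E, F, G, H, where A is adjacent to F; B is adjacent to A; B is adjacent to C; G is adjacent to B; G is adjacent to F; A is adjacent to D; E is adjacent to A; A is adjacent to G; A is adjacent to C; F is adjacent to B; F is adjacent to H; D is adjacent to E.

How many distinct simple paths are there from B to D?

12

B–A–D
B–A–E–D
B–C–A–D
B–C–A–E–D
B–F–A–D
B–F–A–E–D
B–F–G–A–D
B–F–G–A–E–D
B–G–A–D
B–G–A–E–D
B–G–F–A–D
B–G–F–A–E–D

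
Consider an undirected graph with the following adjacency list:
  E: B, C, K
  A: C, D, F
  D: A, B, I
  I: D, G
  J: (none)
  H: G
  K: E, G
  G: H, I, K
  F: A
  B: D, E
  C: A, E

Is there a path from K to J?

Explore from K.
Distance 1: reach E, G.
Distance 2: reach B, C, H, I.
Distance 3: reach A, D.
Distance 4: reach F.
The search is exhausted without reaching J; it lies in a different component.

No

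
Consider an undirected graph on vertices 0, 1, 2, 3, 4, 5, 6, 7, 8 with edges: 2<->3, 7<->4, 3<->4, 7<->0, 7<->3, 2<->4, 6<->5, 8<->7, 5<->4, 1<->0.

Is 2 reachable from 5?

Explore from 5.
Distance 1: reach 4, 6.
Distance 2: reach 2, 3, 7.
Found 2.

Yes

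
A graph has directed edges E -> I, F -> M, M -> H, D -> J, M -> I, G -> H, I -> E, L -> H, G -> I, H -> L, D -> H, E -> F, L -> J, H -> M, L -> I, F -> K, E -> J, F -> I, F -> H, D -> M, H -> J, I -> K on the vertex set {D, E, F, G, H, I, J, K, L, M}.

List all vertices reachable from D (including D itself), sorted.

D, E, F, H, I, J, K, L, M

Start at D.
Its neighbours: H, J, M.
Then their neighbours: I, L.
Then next layer: E, K.
Then next layer: F.
Nothing further is reachable.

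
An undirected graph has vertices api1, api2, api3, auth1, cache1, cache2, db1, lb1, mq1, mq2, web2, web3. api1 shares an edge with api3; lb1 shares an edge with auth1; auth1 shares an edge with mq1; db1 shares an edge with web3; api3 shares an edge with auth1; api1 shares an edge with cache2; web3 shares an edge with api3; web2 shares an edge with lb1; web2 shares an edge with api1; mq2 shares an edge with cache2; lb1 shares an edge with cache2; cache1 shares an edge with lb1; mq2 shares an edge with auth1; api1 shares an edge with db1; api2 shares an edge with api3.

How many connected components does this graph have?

1

From api1: component {api1, api2, api3, auth1, cache1, cache2, db1, lb1, mq1, mq2, web2, web3}.
That's 1 component.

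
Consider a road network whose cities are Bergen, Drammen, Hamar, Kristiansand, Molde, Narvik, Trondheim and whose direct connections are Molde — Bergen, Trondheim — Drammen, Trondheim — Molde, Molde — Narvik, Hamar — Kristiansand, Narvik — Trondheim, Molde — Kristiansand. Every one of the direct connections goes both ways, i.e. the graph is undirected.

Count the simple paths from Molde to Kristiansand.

Molde–Kristiansand

1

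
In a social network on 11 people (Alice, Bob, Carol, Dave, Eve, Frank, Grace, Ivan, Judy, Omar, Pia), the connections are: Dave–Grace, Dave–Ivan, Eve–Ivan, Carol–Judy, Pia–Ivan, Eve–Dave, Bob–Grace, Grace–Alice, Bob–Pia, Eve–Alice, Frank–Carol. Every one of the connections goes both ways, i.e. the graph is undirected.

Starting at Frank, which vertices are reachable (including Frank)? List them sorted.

Start at Frank.
Its neighbours: Carol.
Then their neighbours: Judy.
Nothing further is reachable.

Carol, Frank, Judy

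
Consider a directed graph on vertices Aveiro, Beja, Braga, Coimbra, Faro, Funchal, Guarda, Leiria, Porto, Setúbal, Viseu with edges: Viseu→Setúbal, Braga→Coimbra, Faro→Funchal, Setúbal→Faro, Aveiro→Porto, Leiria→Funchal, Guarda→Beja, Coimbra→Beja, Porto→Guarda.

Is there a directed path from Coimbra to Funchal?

Explore from Coimbra.
Distance 1: reach Beja.
The search from Coimbra is exhausted; no directed path reaches Funchal.

No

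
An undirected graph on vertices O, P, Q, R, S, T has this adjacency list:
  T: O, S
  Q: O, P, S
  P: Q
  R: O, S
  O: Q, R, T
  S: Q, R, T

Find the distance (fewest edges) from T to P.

Distance 0: T.
Distance 1: O, S.
Distance 2: Q, R.
Distance 3: P — contains P.

3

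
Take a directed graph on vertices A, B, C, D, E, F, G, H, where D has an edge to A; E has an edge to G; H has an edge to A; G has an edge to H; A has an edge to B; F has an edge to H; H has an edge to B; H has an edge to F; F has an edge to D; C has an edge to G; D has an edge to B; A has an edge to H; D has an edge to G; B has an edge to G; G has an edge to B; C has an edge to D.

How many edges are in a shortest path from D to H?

2

Distance 0: D.
Distance 1: A, B, G.
Distance 2: H — contains H.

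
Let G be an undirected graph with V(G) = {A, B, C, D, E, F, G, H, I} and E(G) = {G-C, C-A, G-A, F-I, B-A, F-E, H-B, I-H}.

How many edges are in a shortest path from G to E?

6

Distance 0: G.
Distance 1: A, C.
Distance 2: B.
Distance 3: H.
Distance 4: I.
Distance 5: F.
Distance 6: E — contains E.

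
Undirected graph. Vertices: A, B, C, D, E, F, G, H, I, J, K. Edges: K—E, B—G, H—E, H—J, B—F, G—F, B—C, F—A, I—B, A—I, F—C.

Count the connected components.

From A: component {A, B, C, F, G, I}.
From D: component {D}.
From E: component {E, H, J, K}.
That's 3 components.

3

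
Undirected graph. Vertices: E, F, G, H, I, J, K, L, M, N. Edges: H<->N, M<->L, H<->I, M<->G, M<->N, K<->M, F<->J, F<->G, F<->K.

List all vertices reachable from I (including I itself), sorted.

Start at I.
Its neighbours: H.
Then their neighbours: N.
Then next layer: M.
Then next layer: G, K, L.
Then next layer: F.
Then next layer: J.
Nothing further is reachable.

F, G, H, I, J, K, L, M, N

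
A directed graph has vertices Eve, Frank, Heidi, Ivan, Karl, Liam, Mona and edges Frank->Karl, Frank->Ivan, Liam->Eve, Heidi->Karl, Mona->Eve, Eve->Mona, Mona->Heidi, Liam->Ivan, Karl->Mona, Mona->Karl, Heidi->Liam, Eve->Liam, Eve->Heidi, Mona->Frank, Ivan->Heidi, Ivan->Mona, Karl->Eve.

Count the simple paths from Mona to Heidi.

8

Mona→Eve→Heidi
Mona→Eve→Liam→Ivan→Heidi
Mona→Frank→Ivan→Heidi
Mona→Frank→Karl→Eve→Heidi
Mona→Frank→Karl→Eve→Liam→Ivan→Heidi
Mona→Heidi
Mona→Karl→Eve→Heidi
Mona→Karl→Eve→Liam→Ivan→Heidi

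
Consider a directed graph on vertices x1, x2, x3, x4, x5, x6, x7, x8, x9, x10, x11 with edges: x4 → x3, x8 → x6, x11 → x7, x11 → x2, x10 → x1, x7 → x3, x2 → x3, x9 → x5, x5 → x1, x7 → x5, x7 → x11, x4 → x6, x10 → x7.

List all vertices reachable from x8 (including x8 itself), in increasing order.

x6, x8

Start at x8.
Its neighbours: x6.
Nothing further is reachable.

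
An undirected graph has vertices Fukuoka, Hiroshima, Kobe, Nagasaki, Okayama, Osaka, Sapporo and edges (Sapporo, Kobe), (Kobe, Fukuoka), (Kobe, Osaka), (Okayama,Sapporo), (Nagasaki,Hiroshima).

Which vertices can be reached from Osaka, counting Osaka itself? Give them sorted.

Start at Osaka.
Its neighbours: Kobe.
Then their neighbours: Fukuoka, Sapporo.
Then next layer: Okayama.
Nothing further is reachable.

Fukuoka, Kobe, Okayama, Osaka, Sapporo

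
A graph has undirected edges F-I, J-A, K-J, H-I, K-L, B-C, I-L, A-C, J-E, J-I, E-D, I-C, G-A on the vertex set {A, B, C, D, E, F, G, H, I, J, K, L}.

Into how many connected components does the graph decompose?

From A: component {A, B, C, D, E, F, G, H, I, J, K, L}.
That's 1 component.

1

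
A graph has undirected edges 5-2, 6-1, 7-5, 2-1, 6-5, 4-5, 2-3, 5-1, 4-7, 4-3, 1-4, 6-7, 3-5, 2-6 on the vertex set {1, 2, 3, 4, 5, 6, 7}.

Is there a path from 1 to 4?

Explore from 1.
Distance 1: reach 2, 4, 5, 6.
Found 4.

Yes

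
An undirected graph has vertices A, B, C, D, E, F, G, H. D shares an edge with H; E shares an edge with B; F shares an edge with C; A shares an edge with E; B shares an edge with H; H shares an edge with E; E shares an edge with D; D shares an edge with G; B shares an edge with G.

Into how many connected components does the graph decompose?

2

From A: component {A, B, D, E, G, H}.
From C: component {C, F}.
That's 2 components.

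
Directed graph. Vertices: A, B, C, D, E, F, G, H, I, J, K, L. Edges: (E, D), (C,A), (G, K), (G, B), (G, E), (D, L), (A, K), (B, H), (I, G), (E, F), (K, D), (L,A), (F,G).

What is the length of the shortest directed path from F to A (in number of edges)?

5

Distance 0: F.
Distance 1: G.
Distance 2: B, E, K.
Distance 3: D, H.
Distance 4: L.
Distance 5: A — contains A.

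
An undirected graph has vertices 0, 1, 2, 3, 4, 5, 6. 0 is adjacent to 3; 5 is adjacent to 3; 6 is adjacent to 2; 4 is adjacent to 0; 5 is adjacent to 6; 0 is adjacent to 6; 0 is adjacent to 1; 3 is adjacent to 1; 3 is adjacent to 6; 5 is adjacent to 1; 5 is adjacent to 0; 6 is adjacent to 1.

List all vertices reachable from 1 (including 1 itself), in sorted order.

Start at 1.
Its neighbours: 0, 3, 5, 6.
Then their neighbours: 2, 4.
Every vertex is now reached.

0, 1, 2, 3, 4, 5, 6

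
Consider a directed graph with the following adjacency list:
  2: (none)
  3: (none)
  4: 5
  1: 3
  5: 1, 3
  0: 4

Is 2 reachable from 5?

Explore from 5.
Distance 1: reach 1, 3.
The search from 5 is exhausted; no directed path reaches 2.

No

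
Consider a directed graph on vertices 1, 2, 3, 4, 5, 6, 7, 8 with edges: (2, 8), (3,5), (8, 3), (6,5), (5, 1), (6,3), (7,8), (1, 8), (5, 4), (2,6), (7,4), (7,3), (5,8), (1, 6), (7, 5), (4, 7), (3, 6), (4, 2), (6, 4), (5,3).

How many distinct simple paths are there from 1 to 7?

6

1→6→3→5→4→7
1→6→4→7
1→6→5→4→7
1→8→3→5→4→7
1→8→3→6→4→7
1→8→3→6→5→4→7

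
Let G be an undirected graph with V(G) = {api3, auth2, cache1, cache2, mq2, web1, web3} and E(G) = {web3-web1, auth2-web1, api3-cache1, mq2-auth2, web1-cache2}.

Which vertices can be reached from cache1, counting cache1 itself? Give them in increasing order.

Start at cache1.
Its neighbours: api3.
Nothing further is reachable.

api3, cache1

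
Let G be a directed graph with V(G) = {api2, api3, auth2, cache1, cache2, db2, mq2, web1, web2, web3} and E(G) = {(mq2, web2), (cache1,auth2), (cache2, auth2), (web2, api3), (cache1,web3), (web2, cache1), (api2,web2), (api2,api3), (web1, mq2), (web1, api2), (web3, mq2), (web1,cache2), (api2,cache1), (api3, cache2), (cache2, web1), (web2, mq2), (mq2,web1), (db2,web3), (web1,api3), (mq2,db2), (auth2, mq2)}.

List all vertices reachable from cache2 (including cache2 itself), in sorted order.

Start at cache2.
Its neighbours: auth2, web1.
Then their neighbours: api2, api3, mq2.
Then next layer: cache1, db2, web2.
Then next layer: web3.
Every vertex is now reached.

api2, api3, auth2, cache1, cache2, db2, mq2, web1, web2, web3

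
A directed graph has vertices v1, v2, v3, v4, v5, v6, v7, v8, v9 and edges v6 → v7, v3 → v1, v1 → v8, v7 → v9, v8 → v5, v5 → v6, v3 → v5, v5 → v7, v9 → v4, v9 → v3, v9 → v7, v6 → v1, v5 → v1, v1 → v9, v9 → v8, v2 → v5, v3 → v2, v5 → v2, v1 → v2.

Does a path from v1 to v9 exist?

Explore from v1.
Distance 1: reach v2, v8, v9.
Found v9.

Yes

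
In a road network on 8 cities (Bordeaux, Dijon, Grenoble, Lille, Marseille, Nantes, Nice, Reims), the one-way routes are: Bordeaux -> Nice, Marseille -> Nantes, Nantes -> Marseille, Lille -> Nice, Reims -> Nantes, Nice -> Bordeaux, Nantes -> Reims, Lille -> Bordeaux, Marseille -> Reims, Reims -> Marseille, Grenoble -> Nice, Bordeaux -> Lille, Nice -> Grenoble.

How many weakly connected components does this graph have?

3

From Bordeaux: component {Bordeaux, Grenoble, Lille, Nice}.
From Dijon: component {Dijon}.
From Marseille: component {Marseille, Nantes, Reims}.
That's 3 components.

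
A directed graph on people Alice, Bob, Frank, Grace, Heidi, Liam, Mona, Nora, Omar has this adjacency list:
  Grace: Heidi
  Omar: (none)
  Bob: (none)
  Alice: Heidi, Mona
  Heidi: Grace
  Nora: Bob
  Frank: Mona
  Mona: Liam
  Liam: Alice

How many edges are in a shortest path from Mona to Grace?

Distance 0: Mona.
Distance 1: Liam.
Distance 2: Alice.
Distance 3: Heidi.
Distance 4: Grace — contains Grace.

4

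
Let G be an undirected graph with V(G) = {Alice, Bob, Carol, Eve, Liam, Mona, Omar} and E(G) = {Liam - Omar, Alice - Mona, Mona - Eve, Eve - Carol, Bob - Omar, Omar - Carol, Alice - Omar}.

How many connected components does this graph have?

From Alice: component {Alice, Bob, Carol, Eve, Liam, Mona, Omar}.
That's 1 component.

1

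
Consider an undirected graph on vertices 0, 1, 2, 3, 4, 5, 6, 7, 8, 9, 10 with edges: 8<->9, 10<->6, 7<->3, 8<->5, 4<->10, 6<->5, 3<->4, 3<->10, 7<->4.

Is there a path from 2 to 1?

2 has no edges, so nothing is reachable from it.

No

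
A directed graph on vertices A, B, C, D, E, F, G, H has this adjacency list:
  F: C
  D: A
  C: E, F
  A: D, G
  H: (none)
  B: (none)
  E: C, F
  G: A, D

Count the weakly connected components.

From A: component {A, D, G}.
From B: component {B}.
From C: component {C, E, F}.
From H: component {H}.
That's 4 components.

4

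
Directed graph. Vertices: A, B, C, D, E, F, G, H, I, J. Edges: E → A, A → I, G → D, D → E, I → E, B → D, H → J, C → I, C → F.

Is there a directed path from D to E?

Yes

Explore from D.
Distance 1: reach E.
Found E.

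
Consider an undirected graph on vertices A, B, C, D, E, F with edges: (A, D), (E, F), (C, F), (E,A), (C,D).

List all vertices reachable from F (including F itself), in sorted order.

Start at F.
Its neighbours: C, E.
Then their neighbours: A, D.
Nothing further is reachable.

A, C, D, E, F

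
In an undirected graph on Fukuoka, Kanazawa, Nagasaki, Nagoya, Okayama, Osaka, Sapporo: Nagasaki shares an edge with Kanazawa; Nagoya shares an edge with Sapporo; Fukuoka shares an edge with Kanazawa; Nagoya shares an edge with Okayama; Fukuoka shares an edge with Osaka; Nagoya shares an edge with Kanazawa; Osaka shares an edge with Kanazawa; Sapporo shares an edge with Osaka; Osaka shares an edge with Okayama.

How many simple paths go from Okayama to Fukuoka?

Okayama–Nagoya–Kanazawa–Fukuoka
Okayama–Nagoya–Kanazawa–Osaka–Fukuoka
Okayama–Nagoya–Sapporo–Osaka–Fukuoka
Okayama–Nagoya–Sapporo–Osaka–Kanazawa–Fukuoka
Okayama–Osaka–Fukuoka
Okayama–Osaka–Kanazawa–Fukuoka
Okayama–Osaka–Sapporo–Nagoya–Kanazawa–Fukuoka

7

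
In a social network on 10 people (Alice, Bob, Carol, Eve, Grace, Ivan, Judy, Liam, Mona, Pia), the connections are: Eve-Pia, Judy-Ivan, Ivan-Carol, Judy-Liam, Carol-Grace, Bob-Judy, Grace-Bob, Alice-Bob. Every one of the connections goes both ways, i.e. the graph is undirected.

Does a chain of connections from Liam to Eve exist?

No

Explore from Liam.
Distance 1: reach Judy.
Distance 2: reach Bob, Ivan.
Distance 3: reach Alice, Carol, Grace.
The search is exhausted without reaching Eve; it lies in a different component.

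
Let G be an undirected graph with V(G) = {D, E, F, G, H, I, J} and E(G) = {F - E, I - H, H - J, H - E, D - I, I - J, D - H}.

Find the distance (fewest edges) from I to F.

3

Distance 0: I.
Distance 1: D, H, J.
Distance 2: E.
Distance 3: F — contains F.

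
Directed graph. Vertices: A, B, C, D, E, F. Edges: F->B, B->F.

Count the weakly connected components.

From A: component {A}.
From B: component {B, F}.
From C: component {C}.
From D: component {D}.
From E: component {E}.
That's 5 components.

5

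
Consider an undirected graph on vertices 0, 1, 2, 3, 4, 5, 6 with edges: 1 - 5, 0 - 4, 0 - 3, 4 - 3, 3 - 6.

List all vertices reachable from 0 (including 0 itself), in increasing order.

Start at 0.
Its neighbours: 3, 4.
Then their neighbours: 6.
Nothing further is reachable.

0, 3, 4, 6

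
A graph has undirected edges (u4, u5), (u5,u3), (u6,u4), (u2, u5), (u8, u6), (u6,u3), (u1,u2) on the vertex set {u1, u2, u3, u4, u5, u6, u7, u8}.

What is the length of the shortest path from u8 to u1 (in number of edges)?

5

Distance 0: u8.
Distance 1: u6.
Distance 2: u3, u4.
Distance 3: u5.
Distance 4: u2.
Distance 5: u1 — contains u1.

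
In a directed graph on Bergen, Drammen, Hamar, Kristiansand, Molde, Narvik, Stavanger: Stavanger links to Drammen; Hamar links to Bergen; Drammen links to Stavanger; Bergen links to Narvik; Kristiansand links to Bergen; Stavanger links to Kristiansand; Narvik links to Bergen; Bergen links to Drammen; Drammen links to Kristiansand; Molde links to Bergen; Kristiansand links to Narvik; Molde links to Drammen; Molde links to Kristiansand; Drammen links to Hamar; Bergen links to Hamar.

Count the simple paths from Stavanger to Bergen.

5

Stavanger→Drammen→Hamar→Bergen
Stavanger→Drammen→Kristiansand→Bergen
Stavanger→Drammen→Kristiansand→Narvik→Bergen
Stavanger→Kristiansand→Bergen
Stavanger→Kristiansand→Narvik→Bergen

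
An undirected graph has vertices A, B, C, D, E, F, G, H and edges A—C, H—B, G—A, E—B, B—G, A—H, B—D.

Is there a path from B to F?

No

Explore from B.
Distance 1: reach D, E, G, H.
Distance 2: reach A.
Distance 3: reach C.
The search is exhausted without reaching F; it lies in a different component.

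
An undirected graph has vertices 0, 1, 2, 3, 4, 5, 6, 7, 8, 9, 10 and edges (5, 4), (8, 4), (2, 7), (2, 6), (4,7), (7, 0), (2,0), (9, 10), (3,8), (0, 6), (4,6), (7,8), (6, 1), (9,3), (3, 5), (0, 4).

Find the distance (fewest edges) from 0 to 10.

Distance 0: 0.
Distance 1: 2, 4, 6, 7.
Distance 2: 1, 5, 8.
Distance 3: 3.
Distance 4: 9.
Distance 5: 10 — contains 10.

5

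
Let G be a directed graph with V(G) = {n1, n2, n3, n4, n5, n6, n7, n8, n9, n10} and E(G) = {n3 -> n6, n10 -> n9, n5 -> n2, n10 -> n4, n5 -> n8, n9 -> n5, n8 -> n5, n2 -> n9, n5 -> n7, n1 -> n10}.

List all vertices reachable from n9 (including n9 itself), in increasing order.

Start at n9.
Its neighbours: n5.
Then their neighbours: n2, n7, n8.
Nothing further is reachable.

n2, n5, n7, n8, n9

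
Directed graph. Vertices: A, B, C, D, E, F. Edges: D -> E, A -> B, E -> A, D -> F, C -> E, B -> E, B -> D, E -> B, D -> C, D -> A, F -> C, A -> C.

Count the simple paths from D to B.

8

D→A→B
D→A→C→E→B
D→C→E→A→B
D→C→E→B
D→E→A→B
D→E→B
D→F→C→E→A→B
D→F→C→E→B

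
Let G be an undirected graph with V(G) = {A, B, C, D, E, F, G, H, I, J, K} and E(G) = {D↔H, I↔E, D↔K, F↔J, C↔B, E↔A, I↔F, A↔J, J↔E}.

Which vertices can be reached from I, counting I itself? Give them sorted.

A, E, F, I, J

Start at I.
Its neighbours: E, F.
Then their neighbours: A, J.
Nothing further is reachable.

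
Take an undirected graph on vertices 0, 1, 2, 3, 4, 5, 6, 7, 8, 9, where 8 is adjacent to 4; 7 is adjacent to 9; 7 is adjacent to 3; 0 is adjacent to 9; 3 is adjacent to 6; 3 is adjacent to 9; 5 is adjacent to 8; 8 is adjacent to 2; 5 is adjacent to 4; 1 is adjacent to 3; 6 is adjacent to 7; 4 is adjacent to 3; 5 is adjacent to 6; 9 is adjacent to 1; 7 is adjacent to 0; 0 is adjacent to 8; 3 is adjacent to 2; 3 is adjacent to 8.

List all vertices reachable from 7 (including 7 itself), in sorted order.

0, 1, 2, 3, 4, 5, 6, 7, 8, 9

Start at 7.
Its neighbours: 0, 3, 6, 9.
Then their neighbours: 1, 2, 4, 5, 8.
Every vertex is now reached.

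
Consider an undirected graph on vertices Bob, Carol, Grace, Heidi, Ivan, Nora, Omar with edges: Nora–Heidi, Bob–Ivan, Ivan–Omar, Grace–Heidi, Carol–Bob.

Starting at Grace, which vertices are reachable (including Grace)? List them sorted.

Grace, Heidi, Nora

Start at Grace.
Its neighbours: Heidi.
Then their neighbours: Nora.
Nothing further is reachable.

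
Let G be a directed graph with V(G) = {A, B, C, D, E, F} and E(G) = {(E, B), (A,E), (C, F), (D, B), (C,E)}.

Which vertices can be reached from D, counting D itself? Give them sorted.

B, D

Start at D.
Its neighbours: B.
Nothing further is reachable.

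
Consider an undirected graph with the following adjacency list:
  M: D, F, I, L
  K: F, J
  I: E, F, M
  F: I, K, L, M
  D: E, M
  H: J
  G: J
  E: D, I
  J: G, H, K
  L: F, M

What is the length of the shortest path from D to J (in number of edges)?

Distance 0: D.
Distance 1: E, M.
Distance 2: F, I, L.
Distance 3: K.
Distance 4: J — contains J.

4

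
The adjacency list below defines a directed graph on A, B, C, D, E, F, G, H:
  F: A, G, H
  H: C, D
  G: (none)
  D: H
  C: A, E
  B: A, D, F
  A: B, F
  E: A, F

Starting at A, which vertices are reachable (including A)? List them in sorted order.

A, B, C, D, E, F, G, H

Start at A.
Its neighbours: B, F.
Then their neighbours: D, G, H.
Then next layer: C.
Then next layer: E.
Every vertex is now reached.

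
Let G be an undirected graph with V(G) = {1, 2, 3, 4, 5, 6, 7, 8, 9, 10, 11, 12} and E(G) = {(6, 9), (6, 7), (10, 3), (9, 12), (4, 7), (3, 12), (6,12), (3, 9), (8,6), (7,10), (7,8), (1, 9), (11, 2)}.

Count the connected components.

3

From 1: component {1, 3, 4, 6, 7, 8, 9, 10, 12}.
From 2: component {2, 11}.
From 5: component {5}.
That's 3 components.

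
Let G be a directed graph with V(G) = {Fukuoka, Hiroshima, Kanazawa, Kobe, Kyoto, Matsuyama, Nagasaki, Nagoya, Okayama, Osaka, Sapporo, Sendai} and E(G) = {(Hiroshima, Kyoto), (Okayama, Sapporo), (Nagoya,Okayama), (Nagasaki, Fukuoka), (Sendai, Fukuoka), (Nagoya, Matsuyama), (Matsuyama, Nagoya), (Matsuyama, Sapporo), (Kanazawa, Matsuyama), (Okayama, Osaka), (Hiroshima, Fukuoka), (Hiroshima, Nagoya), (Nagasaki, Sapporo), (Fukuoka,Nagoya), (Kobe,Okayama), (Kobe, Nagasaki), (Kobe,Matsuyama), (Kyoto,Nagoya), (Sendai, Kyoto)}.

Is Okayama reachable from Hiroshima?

Explore from Hiroshima.
Distance 1: reach Fukuoka, Kyoto, Nagoya.
Distance 2: reach Matsuyama, Okayama.
Found Okayama.

Yes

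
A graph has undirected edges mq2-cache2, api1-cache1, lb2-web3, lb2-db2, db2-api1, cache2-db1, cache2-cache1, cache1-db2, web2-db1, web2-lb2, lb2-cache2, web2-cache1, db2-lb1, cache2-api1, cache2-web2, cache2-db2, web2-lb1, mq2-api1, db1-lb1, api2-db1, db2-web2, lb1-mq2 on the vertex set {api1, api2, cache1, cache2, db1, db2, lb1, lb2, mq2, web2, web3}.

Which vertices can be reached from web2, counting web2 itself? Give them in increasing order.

api1, api2, cache1, cache2, db1, db2, lb1, lb2, mq2, web2, web3

Start at web2.
Its neighbours: cache1, cache2, db1, db2, lb1, lb2.
Then their neighbours: api1, api2, mq2, web3.
Every vertex is now reached.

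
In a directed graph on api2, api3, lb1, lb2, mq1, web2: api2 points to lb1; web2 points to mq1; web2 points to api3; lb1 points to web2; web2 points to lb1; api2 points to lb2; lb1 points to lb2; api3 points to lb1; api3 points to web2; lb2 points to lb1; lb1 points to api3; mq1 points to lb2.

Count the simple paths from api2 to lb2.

api2→lb1→api3→web2→mq1→lb2
api2→lb1→lb2
api2→lb1→web2→mq1→lb2
api2→lb2

4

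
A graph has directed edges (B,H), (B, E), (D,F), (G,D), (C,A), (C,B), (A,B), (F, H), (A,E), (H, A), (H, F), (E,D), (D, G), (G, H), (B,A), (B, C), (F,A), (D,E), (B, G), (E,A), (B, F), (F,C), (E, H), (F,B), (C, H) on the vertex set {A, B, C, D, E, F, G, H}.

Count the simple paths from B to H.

25

B→A→E→D→F→C→H
B→A→E→D→F→H
B→A→E→D→G→H
B→A→E→H
B→C→A→E→D→F→H
B→C→A→E→D→G→H
B→C→A→E→H
B→C→H
... and 17 more.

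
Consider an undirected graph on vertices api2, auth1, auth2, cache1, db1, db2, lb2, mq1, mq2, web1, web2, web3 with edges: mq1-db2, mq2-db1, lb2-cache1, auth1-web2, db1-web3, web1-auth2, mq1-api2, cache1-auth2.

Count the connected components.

From api2: component {api2, db2, mq1}.
From auth1: component {auth1, web2}.
From auth2: component {auth2, cache1, lb2, web1}.
From db1: component {db1, mq2, web3}.
That's 4 components.

4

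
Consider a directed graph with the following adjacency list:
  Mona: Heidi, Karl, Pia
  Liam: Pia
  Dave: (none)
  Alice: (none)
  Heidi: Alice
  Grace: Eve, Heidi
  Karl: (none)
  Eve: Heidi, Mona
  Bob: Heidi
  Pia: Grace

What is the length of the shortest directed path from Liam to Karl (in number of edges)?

5

Distance 0: Liam.
Distance 1: Pia.
Distance 2: Grace.
Distance 3: Eve, Heidi.
Distance 4: Alice, Mona.
Distance 5: Karl — contains Karl.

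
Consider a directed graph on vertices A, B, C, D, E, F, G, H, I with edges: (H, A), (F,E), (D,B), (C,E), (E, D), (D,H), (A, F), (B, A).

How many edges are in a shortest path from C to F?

Distance 0: C.
Distance 1: E.
Distance 2: D.
Distance 3: B, H.
Distance 4: A.
Distance 5: F — contains F.

5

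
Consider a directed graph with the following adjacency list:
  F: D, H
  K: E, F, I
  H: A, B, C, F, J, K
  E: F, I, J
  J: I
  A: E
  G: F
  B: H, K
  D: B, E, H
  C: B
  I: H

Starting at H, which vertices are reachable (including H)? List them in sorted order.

Start at H.
Its neighbours: A, B, C, F, J, K.
Then their neighbours: D, E, I.
Nothing further is reachable.

A, B, C, D, E, F, H, I, J, K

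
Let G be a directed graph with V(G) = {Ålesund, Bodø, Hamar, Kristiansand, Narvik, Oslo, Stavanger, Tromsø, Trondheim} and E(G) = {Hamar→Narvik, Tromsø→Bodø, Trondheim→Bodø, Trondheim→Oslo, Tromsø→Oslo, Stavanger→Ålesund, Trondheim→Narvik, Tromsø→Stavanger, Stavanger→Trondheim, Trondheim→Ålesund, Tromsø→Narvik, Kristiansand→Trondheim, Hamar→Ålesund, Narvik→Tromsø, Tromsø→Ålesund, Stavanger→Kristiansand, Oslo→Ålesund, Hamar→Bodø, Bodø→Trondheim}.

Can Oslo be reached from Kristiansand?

Yes

Explore from Kristiansand.
Distance 1: reach Trondheim.
Distance 2: reach Ålesund, Bodø, Narvik, Oslo.
Found Oslo.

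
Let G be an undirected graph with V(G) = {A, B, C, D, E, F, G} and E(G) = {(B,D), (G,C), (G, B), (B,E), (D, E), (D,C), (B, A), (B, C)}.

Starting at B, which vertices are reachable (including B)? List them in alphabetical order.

A, B, C, D, E, G

Start at B.
Its neighbours: A, C, D, E, G.
Nothing further is reachable.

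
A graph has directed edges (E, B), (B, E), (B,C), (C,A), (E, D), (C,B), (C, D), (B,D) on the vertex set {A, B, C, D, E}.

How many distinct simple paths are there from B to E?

B→E

1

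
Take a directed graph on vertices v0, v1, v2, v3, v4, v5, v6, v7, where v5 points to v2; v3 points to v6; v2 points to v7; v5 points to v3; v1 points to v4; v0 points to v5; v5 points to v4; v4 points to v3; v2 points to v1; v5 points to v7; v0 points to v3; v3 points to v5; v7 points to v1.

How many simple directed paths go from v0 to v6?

v0→v3→v6
v0→v5→v2→v1→v4→v3→v6
v0→v5→v2→v7→v1→v4→v3→v6
v0→v5→v3→v6
v0→v5→v4→v3→v6
v0→v5→v7→v1→v4→v3→v6

6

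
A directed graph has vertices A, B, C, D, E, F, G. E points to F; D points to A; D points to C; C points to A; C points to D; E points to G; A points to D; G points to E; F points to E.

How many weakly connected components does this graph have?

From A: component {A, C, D}.
From B: component {B}.
From E: component {E, F, G}.
That's 3 components.

3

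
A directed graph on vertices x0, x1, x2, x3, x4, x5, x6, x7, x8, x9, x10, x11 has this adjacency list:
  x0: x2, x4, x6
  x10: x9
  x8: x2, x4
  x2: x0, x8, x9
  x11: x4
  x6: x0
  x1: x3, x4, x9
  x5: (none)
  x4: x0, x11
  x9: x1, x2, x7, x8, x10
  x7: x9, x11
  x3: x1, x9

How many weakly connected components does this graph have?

2

From x0: component {x0, x1, x2, x3, x4, x6, x7, x8, x9, x10, x11}.
From x5: component {x5}.
That's 2 components.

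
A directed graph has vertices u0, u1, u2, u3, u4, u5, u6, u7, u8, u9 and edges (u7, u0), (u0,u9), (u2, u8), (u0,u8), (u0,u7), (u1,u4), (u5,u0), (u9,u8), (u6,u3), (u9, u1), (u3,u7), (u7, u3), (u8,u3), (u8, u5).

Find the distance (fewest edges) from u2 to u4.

Distance 0: u2.
Distance 1: u8.
Distance 2: u3, u5.
Distance 3: u0, u7.
Distance 4: u9.
Distance 5: u1.
Distance 6: u4 — contains u4.

6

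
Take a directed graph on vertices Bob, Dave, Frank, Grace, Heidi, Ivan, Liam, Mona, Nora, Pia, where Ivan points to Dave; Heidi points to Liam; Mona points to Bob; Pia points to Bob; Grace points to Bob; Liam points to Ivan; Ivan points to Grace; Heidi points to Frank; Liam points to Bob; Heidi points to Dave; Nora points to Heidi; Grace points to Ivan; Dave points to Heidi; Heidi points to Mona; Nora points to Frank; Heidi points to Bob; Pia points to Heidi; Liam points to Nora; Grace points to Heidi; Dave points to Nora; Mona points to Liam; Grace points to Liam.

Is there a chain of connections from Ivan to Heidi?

Yes

Explore from Ivan.
Distance 1: reach Dave, Grace.
Distance 2: reach Bob, Heidi, Liam, Nora.
Found Heidi.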